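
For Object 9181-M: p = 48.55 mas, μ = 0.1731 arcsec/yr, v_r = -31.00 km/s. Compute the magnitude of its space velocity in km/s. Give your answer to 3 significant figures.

35.3 km/s

d = 1/p = 1/0.04855″ = 20.597 pc.
v_t = 4.740 μ d = 4.740 × 0.1731 × 20.597 = 16.9 km/s.
v = √(v_r² + v_t²) = √((-31.00)² + 16.9²) = √1246.61 = 35.307 km/s.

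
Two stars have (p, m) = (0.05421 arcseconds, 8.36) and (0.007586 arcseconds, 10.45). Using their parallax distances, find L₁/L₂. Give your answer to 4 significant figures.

d₁ = 1/p₁ = 1/0.05421″ = 18.447 pc; d₂ = 1/p₂ = 1/0.007586″ = 131.82 pc.
M₁ = m₁ − 5 log₁₀ d₁ + 5 = 8.36 − 6.3296 + 5 = 7.0304.
M₂ = 10.45 − 10.5999 + 5 = 4.8501.
L₁/L₂ = 10^(0.4(M₂ − M₁)) = 10^(0.4 × (-2.1803)) = 10^(-0.87212) = 0.13424.

L₁/L₂ = 0.1342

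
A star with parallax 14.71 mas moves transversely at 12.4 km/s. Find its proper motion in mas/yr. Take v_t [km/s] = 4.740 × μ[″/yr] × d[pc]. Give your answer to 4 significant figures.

38.48 mas/yr

d = 1/p = 1/0.01471″ = 67.981 pc.
μ = v_t / (4.74 d) = 12.4 / (4.74 × 67.981) = 12.4 / 322.23 = 0.038482 ″/yr = 38.482 mas/yr.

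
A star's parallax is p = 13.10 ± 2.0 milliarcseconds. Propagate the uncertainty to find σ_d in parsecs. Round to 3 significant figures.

d = 1/p, so σ_d = σ_p / p².
σ_d = 0.00200 / (0.01310)² = 0.00200 / 0.00017161 = 11.654 pc.

11.7 pc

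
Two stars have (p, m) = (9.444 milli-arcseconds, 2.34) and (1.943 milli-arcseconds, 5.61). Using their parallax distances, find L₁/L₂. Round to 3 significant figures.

d₁ = 1/p₁ = 1/0.009444″ = 105.89 pc; d₂ = 1/p₂ = 1/0.001943″ = 514.67 pc.
M₁ = m₁ − 5 log₁₀ d₁ + 5 = 2.34 − 10.1243 + 5 = -2.7843.
M₂ = 5.61 − 13.5576 + 5 = -2.9476.
L₁/L₂ = 10^(0.4(M₂ − M₁)) = 10^(0.4 × (-0.1633)) = 10^(-0.06532) = 0.86036.

L₁/L₂ = 0.860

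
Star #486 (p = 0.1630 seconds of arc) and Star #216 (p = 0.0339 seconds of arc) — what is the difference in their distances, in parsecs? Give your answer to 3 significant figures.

23.4 pc

d_A = 1/0.1630″ = 6.135 pc; d_B = 1/0.03390″ = 29.499 pc.
|d_B − d_A| = |29.499 − 6.135| = 23.364 pc.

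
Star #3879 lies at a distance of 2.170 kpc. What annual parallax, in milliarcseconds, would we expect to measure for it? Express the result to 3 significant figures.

d = 2.170 kpc = 2170 pc.
p = 1/d = 1/2170 = 0.00046083 arcsec.
= 0.00046083 × 1000 = 0.46083 mas.

0.461 mas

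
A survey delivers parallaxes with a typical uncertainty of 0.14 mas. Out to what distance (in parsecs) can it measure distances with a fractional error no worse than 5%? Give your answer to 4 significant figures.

357.1 pc

σ_d/d = σ_p/p, so the condition is σ_p/p ≤ 0.05, i.e. p ≥ σ_p/0.05.
p_min = 0.14/0.05 = 2.8 mas = 0.0028 arcsec.
d_max = 1/p_min = 1/0.0028 = 357.14 pc.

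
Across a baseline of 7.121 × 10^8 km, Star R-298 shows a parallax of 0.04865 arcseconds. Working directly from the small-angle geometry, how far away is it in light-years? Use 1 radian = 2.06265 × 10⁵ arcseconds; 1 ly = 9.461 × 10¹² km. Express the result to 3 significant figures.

θ = 0.04865″ = 0.04865/206265 = 2.3586 × 10^-7 rad.
d = B/θ = (7.121 × 10^8) / (2.3586 × 10^-7) = 3.0192 × 10^15 km = (3.0192 × 10^15) / (9.461 × 10^12) ly = 319.12 ly.

319 ly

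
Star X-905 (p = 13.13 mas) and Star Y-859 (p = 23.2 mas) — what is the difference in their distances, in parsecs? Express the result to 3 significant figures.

d_A = 1/0.01313″ = 76.161 pc; d_B = 1/0.02320″ = 43.103 pc.
|d_B − d_A| = |43.103 − 76.161| = 33.058 pc.

33.1 pc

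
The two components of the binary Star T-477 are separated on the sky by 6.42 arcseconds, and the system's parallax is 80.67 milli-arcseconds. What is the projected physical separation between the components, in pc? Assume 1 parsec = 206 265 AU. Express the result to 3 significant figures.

d = 1/p = 1/0.08067″ = 12.396 pc.
At distance d (pc), an angle of θ arcsec spans θ·d AU: s = 6.42 × 12.396 = 79.582 AU.
= 79.582 / 206265 = 0.00038582 pc.

0.000386 pc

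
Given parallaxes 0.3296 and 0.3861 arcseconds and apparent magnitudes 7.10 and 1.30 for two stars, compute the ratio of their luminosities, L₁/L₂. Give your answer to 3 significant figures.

d₁ = 1/p₁ = 1/0.3296″ = 3.034 pc; d₂ = 1/p₂ = 1/0.3861″ = 2.59 pc.
M₁ = m₁ − 5 log₁₀ d₁ + 5 = 7.10 − 2.4101 + 5 = 9.6899.
M₂ = 1.30 − 2.0665 + 5 = 4.2335.
L₁/L₂ = 10^(0.4(M₂ − M₁)) = 10^(0.4 × (-5.4564)) = 10^(-2.18256) = 0.0065681.

L₁/L₂ = 0.00657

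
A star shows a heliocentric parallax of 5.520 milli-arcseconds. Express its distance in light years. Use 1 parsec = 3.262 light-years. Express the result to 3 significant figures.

p = 5.520 milli-arcseconds = 0.005520 arcsec.
d = 1/p = 1/0.005520 = 181.16 pc.
In light-years: 181.16 × 3.262 = 590.94 ly.

591 light years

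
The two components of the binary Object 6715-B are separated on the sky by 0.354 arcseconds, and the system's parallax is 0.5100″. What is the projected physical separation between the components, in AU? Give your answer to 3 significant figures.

0.694 AU

d = 1/p = 1/0.5100″ = 1.9608 pc.
At distance d (pc), an angle of θ arcsec spans θ·d AU: s = 0.354 × 1.9608 = 0.69412 AU.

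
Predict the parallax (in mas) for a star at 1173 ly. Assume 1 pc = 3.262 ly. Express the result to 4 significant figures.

2.781 mas

d = 1173 ly ÷ 3.262 = 359.6 pc.
p = 1/d = 1/359.6 = 0.0027809 arcsec.
= 0.0027809 × 1000 = 2.7809 mas.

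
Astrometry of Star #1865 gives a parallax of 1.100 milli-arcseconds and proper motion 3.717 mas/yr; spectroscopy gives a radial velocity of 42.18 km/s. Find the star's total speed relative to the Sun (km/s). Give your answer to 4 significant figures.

d = 1/p = 1/0.001100″ = 909.09 pc.
μ = 3.717 mas/yr = 0.003717 ″/yr.
v_t = 4.740 μ d = 4.740 × 0.003717 × 909.09 = 16.017 km/s.
v = √(v_r² + v_t²) = √(42.18² + 16.017²) = √2035.7 = 45.119 km/s.

45.12 km/s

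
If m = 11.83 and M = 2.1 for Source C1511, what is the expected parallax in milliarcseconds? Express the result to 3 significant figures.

m − M = 11.83 − 2.1 = 9.73.
d = 10^((m−M)/5 + 1) = 10^2.946 = 883.08 pc.
p = 1/d = 1/883.08 = 0.0011324 arcsec = 1.1324 mas.

1.13 mas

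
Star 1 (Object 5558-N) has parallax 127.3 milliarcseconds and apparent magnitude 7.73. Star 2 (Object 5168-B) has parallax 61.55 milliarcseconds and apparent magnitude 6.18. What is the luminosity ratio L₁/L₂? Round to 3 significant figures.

L₁/L₂ = 0.0561

d₁ = 1/p₁ = 1/0.1273″ = 7.8555 pc; d₂ = 1/p₂ = 1/0.06155″ = 16.247 pc.
M₁ = m₁ − 5 log₁₀ d₁ + 5 = 7.73 − 4.4759 + 5 = 8.2541.
M₂ = 6.18 − 6.0539 + 5 = 5.1261.
L₁/L₂ = 10^(0.4(M₂ − M₁)) = 10^(0.4 × (-3.1280)) = 10^(-1.25120) = 0.056079.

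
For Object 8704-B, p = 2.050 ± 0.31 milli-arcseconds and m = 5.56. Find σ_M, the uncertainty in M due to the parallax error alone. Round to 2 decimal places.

M = m − 5 log₁₀ d + 5 = m + 5 log₁₀ p + 5, so ∂M/∂p = 5/(p ln 10).
σ_M = (5/ln 10) · (σ_p/p) = 2.1715 × 0.31/2.050 = 2.1715 × 0.15122 = 0.32837.

σ_M = 0.33 mag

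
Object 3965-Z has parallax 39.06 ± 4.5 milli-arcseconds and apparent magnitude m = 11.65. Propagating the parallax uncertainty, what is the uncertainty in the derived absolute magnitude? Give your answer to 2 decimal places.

σ_M = 0.25 mag

M = m − 5 log₁₀ d + 5 = m + 5 log₁₀ p + 5, so ∂M/∂p = 5/(p ln 10).
σ_M = (5/ln 10) · (σ_p/p) = 2.1715 × 4.5/39.06 = 2.1715 × 0.11521 = 0.25018.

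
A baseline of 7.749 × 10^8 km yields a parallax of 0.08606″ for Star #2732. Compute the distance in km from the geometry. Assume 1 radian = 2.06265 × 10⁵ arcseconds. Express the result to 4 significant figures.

θ = 0.08606″ = 0.08606/206265 = 4.1723 × 10^-7 rad.
d = B/θ = (7.749 × 10^8) / (4.1723 × 10^-7) = 1.8572 × 10^15 km.

1.857 × 10^15 km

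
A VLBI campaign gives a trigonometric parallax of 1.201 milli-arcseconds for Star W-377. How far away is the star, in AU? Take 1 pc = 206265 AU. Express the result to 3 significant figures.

1.72 × 10^8 AU

p = 1.201 milli-arcseconds = 0.001201 arcsec.
d = 1/p = 1/0.001201 = 832.64 pc.
In AU: 832.64 × 206265 = 1.7174 × 10^8 AU.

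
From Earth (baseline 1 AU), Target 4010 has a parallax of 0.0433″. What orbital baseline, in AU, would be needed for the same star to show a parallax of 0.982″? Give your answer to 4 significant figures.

Parallax scales linearly with baseline: p ∝ B, so B = p_target / p_Earth × 1 AU.
B = 0.982 / 0.0433 = 22.679 AU.

22.68 AU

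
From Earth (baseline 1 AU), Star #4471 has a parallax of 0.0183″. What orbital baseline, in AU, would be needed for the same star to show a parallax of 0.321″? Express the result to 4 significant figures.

Parallax scales linearly with baseline: p ∝ B, so B = p_target / p_Earth × 1 AU.
B = 0.321 / 0.0183 = 17.541 AU.

17.54 AU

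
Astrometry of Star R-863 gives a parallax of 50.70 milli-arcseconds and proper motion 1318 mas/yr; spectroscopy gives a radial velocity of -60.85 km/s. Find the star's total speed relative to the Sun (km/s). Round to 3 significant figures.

d = 1/p = 1/0.05070″ = 19.724 pc.
μ = 1318 mas/yr = 1.318 ″/yr.
v_t = 4.740 μ d = 4.740 × 1.318 × 19.724 = 123.22 km/s.
v = √(v_r² + v_t²) = √((-60.85)² + 123.22²) = √18885.9 = 137.43 km/s.

137 km/s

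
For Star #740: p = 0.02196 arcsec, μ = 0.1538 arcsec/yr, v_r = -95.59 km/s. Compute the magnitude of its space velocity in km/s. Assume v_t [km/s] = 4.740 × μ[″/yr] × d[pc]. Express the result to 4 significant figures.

101.2 km/s

d = 1/p = 1/0.02196″ = 45.537 pc.
v_t = 4.740 μ d = 4.740 × 0.1538 × 45.537 = 33.197 km/s.
v = √(v_r² + v_t²) = √((-95.59)² + 33.197²) = √10239.5 = 101.19 km/s.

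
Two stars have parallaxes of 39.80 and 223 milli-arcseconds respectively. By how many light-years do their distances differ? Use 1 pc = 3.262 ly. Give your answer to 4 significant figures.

67.33 ly

d_A = 1/0.03980″ = 25.126 pc; d_B = 1/0.2230″ = 4.4843 pc.
|d_B − d_A| = |4.4843 − 25.126| = 20.642 pc = 20.642 × 3.262 ly = 67.334 ly.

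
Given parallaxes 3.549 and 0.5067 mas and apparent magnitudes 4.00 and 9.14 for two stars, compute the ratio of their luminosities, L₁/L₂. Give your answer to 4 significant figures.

L₁/L₂ = 2.319

d₁ = 1/p₁ = 1/0.003549″ = 281.77 pc; d₂ = 1/p₂ = 1/0.0005067″ = 1973.6 pc.
M₁ = m₁ − 5 log₁₀ d₁ + 5 = 4.00 − 12.2495 + 5 = -3.2495.
M₂ = 9.14 − 16.4763 + 5 = -2.3363.
L₁/L₂ = 10^(0.4(M₂ − M₁)) = 10^(0.4 × 0.9132) = 10^0.36528 = 2.3189.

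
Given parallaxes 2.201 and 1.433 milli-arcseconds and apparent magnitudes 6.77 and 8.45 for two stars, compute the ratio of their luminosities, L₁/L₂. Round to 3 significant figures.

d₁ = 1/p₁ = 1/0.002201″ = 454.34 pc; d₂ = 1/p₂ = 1/0.001433″ = 697.84 pc.
M₁ = m₁ − 5 log₁₀ d₁ + 5 = 6.77 − 13.2869 + 5 = -1.5169.
M₂ = 8.45 − 14.2188 + 5 = -0.7688.
L₁/L₂ = 10^(0.4(M₂ − M₁)) = 10^(0.4 × 0.7481) = 10^0.29924 = 1.9918.

L₁/L₂ = 1.99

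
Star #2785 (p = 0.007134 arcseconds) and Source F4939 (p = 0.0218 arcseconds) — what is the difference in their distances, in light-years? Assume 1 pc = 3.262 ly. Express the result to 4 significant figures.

307.6 ly

d_A = 1/0.007134″ = 140.17 pc; d_B = 1/0.02180″ = 45.872 pc.
|d_B − d_A| = |45.872 − 140.17| = 94.298 pc = 94.298 × 3.262 ly = 307.6 ly.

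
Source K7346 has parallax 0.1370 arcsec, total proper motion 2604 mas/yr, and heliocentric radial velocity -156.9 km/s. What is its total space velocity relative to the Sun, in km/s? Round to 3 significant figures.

181 km/s

d = 1/p = 1/0.1370″ = 7.2993 pc.
μ = 2604 mas/yr = 2.604 ″/yr.
v_t = 4.740 μ d = 4.740 × 2.604 × 7.2993 = 90.095 km/s.
v = √(v_r² + v_t²) = √((-156.9)² + 90.095²) = √32734.7 = 180.93 km/s.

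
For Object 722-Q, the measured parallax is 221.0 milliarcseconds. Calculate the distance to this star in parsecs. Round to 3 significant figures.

4.52 pc

p = 221.0 milliarcseconds = 0.2210 arcsec.
d = 1/p = 1/0.2210 = 4.5249 pc.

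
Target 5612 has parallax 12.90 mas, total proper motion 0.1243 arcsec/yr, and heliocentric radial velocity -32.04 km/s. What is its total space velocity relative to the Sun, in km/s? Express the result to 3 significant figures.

d = 1/p = 1/0.01290″ = 77.519 pc.
v_t = 4.740 μ d = 4.740 × 0.1243 × 77.519 = 45.673 km/s.
v = √(v_r² + v_t²) = √((-32.04)² + 45.673²) = √3112.58 = 55.791 km/s.

55.8 km/s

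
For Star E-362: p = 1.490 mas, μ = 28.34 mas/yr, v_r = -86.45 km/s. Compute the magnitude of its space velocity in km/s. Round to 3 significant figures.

d = 1/p = 1/0.001490″ = 671.14 pc.
μ = 28.34 mas/yr = 0.02834 ″/yr.
v_t = 4.740 μ d = 4.740 × 0.02834 × 671.14 = 90.155 km/s.
v = √(v_r² + v_t²) = √((-86.45)² + 90.155²) = √15601.5 = 124.91 km/s.

125 km/s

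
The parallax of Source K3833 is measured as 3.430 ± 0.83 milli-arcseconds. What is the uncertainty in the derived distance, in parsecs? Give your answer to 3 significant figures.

d = 1/p, so σ_d = σ_p / p².
σ_d = 0.000830 / (0.003430)² = 0.000830 / 0.000011765 = 70.548 pc.

70.5 pc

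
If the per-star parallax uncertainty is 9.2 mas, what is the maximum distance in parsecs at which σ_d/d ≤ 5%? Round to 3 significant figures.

σ_d/d = σ_p/p, so the condition is σ_p/p ≤ 0.05, i.e. p ≥ σ_p/0.05.
p_min = 9.2/0.05 = 184 mas = 0.184 arcsec.
d_max = 1/p_min = 1/0.184 = 5.4348 pc.

5.43 pc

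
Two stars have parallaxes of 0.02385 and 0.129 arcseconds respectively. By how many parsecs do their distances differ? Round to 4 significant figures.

d_A = 1/0.02385″ = 41.929 pc; d_B = 1/0.1290″ = 7.7519 pc.
|d_B − d_A| = |7.7519 − 41.929| = 34.177 pc.

34.18 pc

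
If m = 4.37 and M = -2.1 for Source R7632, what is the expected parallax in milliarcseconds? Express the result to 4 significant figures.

5.082 mas

m − M = 4.37 − (-2.1) = 6.47.
d = 10^((m−M)/5 + 1) = 10^2.294 = 196.79 pc.
p = 1/d = 1/196.79 = 0.0050816 arcsec = 5.0816 mas.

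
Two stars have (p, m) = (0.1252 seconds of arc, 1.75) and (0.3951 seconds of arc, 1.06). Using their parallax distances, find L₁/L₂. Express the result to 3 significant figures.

L₁/L₂ = 5.27

d₁ = 1/p₁ = 1/0.1252″ = 7.9872 pc; d₂ = 1/p₂ = 1/0.3951″ = 2.531 pc.
M₁ = m₁ − 5 log₁₀ d₁ + 5 = 1.75 − 4.5120 + 5 = 2.2380.
M₂ = 1.06 − 2.0165 + 5 = 4.0435.
L₁/L₂ = 10^(0.4(M₂ − M₁)) = 10^(0.4 × 1.8055) = 10^0.72220 = 5.2747.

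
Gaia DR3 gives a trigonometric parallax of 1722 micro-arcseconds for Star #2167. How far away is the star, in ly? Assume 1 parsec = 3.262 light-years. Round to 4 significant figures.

1894 ly

p = 1722 micro-arcseconds = 0.001722 arcsec.
d = 1/p = 1/0.001722 = 580.72 pc.
In light-years: 580.72 × 3.262 = 1894.3 ly.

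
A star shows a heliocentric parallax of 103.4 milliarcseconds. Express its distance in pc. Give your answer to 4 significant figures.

9.671 pc

p = 103.4 milliarcseconds = 0.1034 arcsec.
d = 1/p = 1/0.1034 = 9.6712 pc.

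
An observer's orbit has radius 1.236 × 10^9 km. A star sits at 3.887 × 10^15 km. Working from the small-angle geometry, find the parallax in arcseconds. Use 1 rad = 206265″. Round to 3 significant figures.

θ ≈ B/d = (1.236 × 10^9) / (3.887 × 10^15) = 3.1798 × 10^-7 rad.
In arcseconds: 3.1798 × 10^-7 × 206265 = 0.065588″.

0.0656 arcsec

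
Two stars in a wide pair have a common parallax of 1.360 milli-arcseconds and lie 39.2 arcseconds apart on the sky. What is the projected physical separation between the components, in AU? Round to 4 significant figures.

28820 AU

d = 1/p = 1/0.001360″ = 735.29 pc.
At distance d (pc), an angle of θ arcsec spans θ·d AU: s = 39.2 × 735.29 = 28823 AU.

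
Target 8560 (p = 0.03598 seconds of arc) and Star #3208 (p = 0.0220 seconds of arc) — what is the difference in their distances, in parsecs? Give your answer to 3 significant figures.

17.7 pc

d_A = 1/0.03598″ = 27.793 pc; d_B = 1/0.02200″ = 45.455 pc.
|d_B − d_A| = |45.455 − 27.793| = 17.662 pc.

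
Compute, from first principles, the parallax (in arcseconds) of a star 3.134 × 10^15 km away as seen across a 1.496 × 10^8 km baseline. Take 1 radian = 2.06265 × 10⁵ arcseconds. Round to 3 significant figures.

θ ≈ B/d = (1.496 × 10^8) / (3.134 × 10^15) = 4.7735 × 10^-8 rad.
In arcseconds: 4.7735 × 10^-8 × 206265 = 0.0098461″.

0.00985 arcsec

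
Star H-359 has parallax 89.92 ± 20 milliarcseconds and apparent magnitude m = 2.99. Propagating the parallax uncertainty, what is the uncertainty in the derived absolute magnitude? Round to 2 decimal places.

M = m − 5 log₁₀ d + 5 = m + 5 log₁₀ p + 5, so ∂M/∂p = 5/(p ln 10).
σ_M = (5/ln 10) · (σ_p/p) = 2.1715 × 20/89.92 = 2.1715 × 0.22242 = 0.48299.

σ_M = 0.48 mag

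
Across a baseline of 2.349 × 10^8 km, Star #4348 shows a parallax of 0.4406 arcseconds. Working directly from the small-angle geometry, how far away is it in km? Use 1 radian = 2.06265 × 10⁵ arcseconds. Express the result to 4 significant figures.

1.100 × 10^14 km

θ = 0.4406″ = 0.4406/206265 = 2.1361 × 10^-6 rad.
d = B/θ = (2.349 × 10^8) / (2.1361 × 10^-6) = 1.0997 × 10^14 km.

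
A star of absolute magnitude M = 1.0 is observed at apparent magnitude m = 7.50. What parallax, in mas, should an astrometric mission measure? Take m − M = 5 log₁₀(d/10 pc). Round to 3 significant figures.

m − M = 7.50 − 1.0 = 6.50.
d = 10^((m−M)/5 + 1) = 10^2.300 = 199.53 pc.
p = 1/d = 1/199.53 = 0.0050118 arcsec = 5.0118 mas.

5.01 mas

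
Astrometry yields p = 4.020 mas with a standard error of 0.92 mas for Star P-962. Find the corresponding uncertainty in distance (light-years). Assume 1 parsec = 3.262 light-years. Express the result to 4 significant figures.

185.7 ly

d = 1/p, so σ_d = σ_p / p².
σ_d = 0.000920 / (0.004020)² = 0.000920 / 0.00001616 = 56.931 pc = 56.931 × 3.262 ly = 185.71 ly.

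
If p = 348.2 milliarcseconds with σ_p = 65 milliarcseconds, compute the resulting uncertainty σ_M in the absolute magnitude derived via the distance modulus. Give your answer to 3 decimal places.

M = m − 5 log₁₀ d + 5 = m + 5 log₁₀ p + 5, so ∂M/∂p = 5/(p ln 10).
σ_M = (5/ln 10) · (σ_p/p) = 2.1715 × 65/348.2 = 2.1715 × 0.18667 = 0.40535.

σ_M = 0.405 mag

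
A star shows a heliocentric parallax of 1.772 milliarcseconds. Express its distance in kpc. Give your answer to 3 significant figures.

0.564 kpc

p = 1.772 milliarcseconds = 0.001772 arcsec.
d = 1/p = 1/0.001772 = 564.33 pc.
= 0.56433 kpc.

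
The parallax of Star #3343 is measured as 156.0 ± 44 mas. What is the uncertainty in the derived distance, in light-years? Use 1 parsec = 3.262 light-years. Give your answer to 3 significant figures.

5.90 ly

d = 1/p, so σ_d = σ_p / p².
σ_d = 0.0440 / (0.1560)² = 0.0440 / 0.024336 = 1.808 pc = 1.808 × 3.262 ly = 5.8977 ly.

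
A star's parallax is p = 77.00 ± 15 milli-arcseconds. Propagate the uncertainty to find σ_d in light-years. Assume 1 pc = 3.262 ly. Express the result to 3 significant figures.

8.25 ly

d = 1/p, so σ_d = σ_p / p².
σ_d = 0.0150 / (0.07700)² = 0.0150 / 0.005929 = 2.5299 pc = 2.5299 × 3.262 ly = 8.2525 ly.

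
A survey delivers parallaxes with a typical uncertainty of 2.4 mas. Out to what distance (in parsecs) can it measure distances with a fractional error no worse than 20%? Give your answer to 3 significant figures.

σ_d/d = σ_p/p, so the condition is σ_p/p ≤ 0.20, i.e. p ≥ σ_p/0.20.
p_min = 2.4/0.20 = 12 mas = 0.012 arcsec.
d_max = 1/p_min = 1/0.012 = 83.333 pc.

83.3 pc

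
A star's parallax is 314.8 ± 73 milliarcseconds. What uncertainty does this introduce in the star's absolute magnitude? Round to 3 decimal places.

M = m − 5 log₁₀ d + 5 = m + 5 log₁₀ p + 5, so ∂M/∂p = 5/(p ln 10).
σ_M = (5/ln 10) · (σ_p/p) = 2.1715 × 73/314.8 = 2.1715 × 0.23189 = 0.50355.

σ_M = 0.504 mag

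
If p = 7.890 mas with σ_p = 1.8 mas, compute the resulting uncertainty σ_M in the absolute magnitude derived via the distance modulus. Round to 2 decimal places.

σ_M = 0.50 mag

M = m − 5 log₁₀ d + 5 = m + 5 log₁₀ p + 5, so ∂M/∂p = 5/(p ln 10).
σ_M = (5/ln 10) · (σ_p/p) = 2.1715 × 1.8/7.890 = 2.1715 × 0.22814 = 0.49541.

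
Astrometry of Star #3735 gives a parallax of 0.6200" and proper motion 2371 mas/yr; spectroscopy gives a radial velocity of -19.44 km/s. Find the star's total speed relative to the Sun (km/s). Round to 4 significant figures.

d = 1/p = 1/0.6200″ = 1.6129 pc.
μ = 2371 mas/yr = 2.371 ″/yr.
v_t = 4.740 μ d = 4.740 × 2.371 × 1.6129 = 18.127 km/s.
v = √(v_r² + v_t²) = √((-19.44)² + 18.127²) = √706.502 = 26.58 km/s.

26.58 km/s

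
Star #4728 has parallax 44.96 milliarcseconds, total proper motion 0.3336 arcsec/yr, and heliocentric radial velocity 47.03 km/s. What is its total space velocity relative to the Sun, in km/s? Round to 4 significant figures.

d = 1/p = 1/0.04496″ = 22.242 pc.
v_t = 4.740 μ d = 4.740 × 0.3336 × 22.242 = 35.17 km/s.
v = √(v_r² + v_t²) = √(47.03² + 35.17²) = √3448.75 = 58.726 km/s.

58.73 km/s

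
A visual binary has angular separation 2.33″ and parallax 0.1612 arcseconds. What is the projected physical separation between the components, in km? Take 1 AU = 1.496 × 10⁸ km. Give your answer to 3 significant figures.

d = 1/p = 1/0.1612″ = 6.2035 pc.
At distance d (pc), an angle of θ arcsec spans θ·d AU: s = 2.33 × 6.2035 = 14.454 AU.
= 14.454 × 1.496 × 10⁸ km = 2.1623 × 10^9 km.

2.16 × 10^9 km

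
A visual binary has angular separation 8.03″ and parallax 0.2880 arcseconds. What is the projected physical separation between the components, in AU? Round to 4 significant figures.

27.88 AU

d = 1/p = 1/0.2880″ = 3.4722 pc.
At distance d (pc), an angle of θ arcsec spans θ·d AU: s = 8.03 × 3.4722 = 27.882 AU.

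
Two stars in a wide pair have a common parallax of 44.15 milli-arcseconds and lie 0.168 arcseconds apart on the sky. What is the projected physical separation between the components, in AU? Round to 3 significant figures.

d = 1/p = 1/0.04415″ = 22.65 pc.
At distance d (pc), an angle of θ arcsec spans θ·d AU: s = 0.168 × 22.65 = 3.8052 AU.

3.81 AU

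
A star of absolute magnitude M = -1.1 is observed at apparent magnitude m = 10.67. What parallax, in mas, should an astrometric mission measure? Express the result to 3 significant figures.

0.443 mas

m − M = 10.67 − (-1.1) = 11.77.
d = 10^((m−M)/5 + 1) = 10^3.354 = 2259.4 pc.
p = 1/d = 1/2259.4 = 0.0004426 arcsec = 0.4426 mas.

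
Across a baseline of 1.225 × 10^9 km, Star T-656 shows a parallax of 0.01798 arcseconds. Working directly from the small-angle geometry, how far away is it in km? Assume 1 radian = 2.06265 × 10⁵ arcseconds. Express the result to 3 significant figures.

θ = 0.01798″ = 0.01798/206265 = 8.7169 × 10^-8 rad.
d = B/θ = (1.225 × 10^9) / (8.7169 × 10^-8) = 1.4053 × 10^16 km.

1.41 × 10^16 km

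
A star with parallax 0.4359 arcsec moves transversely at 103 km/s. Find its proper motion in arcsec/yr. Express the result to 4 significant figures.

9.472 arcsec/yr

d = 1/p = 1/0.4359″ = 2.2941 pc.
μ = v_t / (4.74 d) = 103 / (4.74 × 2.2941) = 103 / 10.874 = 9.4721 ″/yr.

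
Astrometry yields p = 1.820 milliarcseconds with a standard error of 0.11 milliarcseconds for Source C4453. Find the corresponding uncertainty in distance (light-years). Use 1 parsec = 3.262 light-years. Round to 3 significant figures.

108 ly

d = 1/p, so σ_d = σ_p / p².
σ_d = 0.000110 / (0.001820)² = 0.000110 / 0.0000033124 = 33.209 pc = 33.209 × 3.262 ly = 108.33 ly.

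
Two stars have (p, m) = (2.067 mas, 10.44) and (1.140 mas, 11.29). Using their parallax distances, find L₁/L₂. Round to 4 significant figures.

d₁ = 1/p₁ = 1/0.002067″ = 483.79 pc; d₂ = 1/p₂ = 1/0.001140″ = 877.19 pc.
M₁ = m₁ − 5 log₁₀ d₁ + 5 = 10.44 − 13.4233 + 5 = 2.0167.
M₂ = 11.29 − 14.7155 + 5 = 1.5745.
L₁/L₂ = 10^(0.4(M₂ − M₁)) = 10^(0.4 × (-0.4422)) = 10^(-0.17688) = 0.66546.

L₁/L₂ = 0.6655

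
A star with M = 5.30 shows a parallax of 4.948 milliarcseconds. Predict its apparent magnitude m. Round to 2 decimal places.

d = 1/p = 1/0.004948″ = 202.1 pc.
m − M = 5 log₁₀ d − 5 = 5 log₁₀(202.1) − 5 = 11.5278 − 5 = 6.5278.
m = M + (m − M) = 5.30 + 6.5278 = 11.83.

m = 11.83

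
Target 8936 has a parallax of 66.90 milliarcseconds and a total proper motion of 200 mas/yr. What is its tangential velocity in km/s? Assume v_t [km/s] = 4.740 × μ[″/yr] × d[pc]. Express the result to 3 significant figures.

14.2 km/s

d = 1/p = 1/0.06690″ = 14.948 pc.
μ = 200 mas/yr = 0.200 ″/yr.
v_t = 4.74 × μ × d = 4.74 × 0.200 × 14.948 = 14.171 km/s.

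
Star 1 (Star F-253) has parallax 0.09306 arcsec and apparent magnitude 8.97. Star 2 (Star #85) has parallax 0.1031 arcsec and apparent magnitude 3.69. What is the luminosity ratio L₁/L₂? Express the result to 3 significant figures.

L₁/L₂ = 0.00948

d₁ = 1/p₁ = 1/0.09306″ = 10.746 pc; d₂ = 1/p₂ = 1/0.1031″ = 9.6993 pc.
M₁ = m₁ − 5 log₁₀ d₁ + 5 = 8.97 − 5.1562 + 5 = 8.8138.
M₂ = 3.69 − 4.9337 + 5 = 3.7563.
L₁/L₂ = 10^(0.4(M₂ − M₁)) = 10^(0.4 × (-5.0575)) = 10^(-2.02300) = 0.0094842.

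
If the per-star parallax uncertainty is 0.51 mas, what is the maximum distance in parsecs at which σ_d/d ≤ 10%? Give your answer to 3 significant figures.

196 pc

σ_d/d = σ_p/p, so the condition is σ_p/p ≤ 0.10, i.e. p ≥ σ_p/0.10.
p_min = 0.51/0.10 = 5.1 mas = 0.0051 arcsec.
d_max = 1/p_min = 1/0.0051 = 196.08 pc.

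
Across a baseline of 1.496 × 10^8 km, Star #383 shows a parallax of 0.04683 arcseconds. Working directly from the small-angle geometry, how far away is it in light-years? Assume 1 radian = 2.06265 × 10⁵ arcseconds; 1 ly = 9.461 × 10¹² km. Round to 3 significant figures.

69.6 ly

θ = 0.04683″ = 0.04683/206265 = 2.2704 × 10^-7 rad.
d = B/θ = (1.496 × 10^8) / (2.2704 × 10^-7) = 6.5891 × 10^14 km = (6.5891 × 10^14) / (9.461 × 10^12) ly = 69.645 ly.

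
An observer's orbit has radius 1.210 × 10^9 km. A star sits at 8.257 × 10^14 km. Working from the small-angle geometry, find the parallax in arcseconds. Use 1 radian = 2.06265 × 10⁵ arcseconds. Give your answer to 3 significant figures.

θ ≈ B/d = (1.210 × 10^9) / (8.257 × 10^14) = 1.4654 × 10^-6 rad.
In arcseconds: 1.4654 × 10^-6 × 206265 = 0.30226″.

0.302 arcsec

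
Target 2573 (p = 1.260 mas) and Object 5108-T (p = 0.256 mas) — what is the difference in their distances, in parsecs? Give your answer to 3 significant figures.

d_A = 1/0.001260″ = 793.65 pc; d_B = 1/0.0002560″ = 3906.3 pc.
|d_B − d_A| = |3906.3 − 793.65| = 3112.7 pc.

3110 pc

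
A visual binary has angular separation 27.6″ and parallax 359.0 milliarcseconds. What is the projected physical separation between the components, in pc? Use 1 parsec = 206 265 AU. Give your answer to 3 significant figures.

d = 1/p = 1/0.3590″ = 2.7855 pc.
At distance d (pc), an angle of θ arcsec spans θ·d AU: s = 27.6 × 2.7855 = 76.88 AU.
= 76.88 / 206265 = 0.00037272 pc.

0.000373 pc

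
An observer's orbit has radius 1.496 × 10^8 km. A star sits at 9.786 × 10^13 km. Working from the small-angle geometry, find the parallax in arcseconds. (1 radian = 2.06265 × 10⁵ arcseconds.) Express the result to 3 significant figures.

0.315 arcsec

θ ≈ B/d = (1.496 × 10^8) / (9.786 × 10^13) = 1.5287 × 10^-6 rad.
In arcseconds: 1.5287 × 10^-6 × 206265 = 0.31532″.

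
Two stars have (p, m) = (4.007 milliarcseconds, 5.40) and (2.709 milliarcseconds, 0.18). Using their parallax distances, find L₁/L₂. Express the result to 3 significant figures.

d₁ = 1/p₁ = 1/0.004007″ = 249.56 pc; d₂ = 1/p₂ = 1/0.002709″ = 369.14 pc.
M₁ = m₁ − 5 log₁₀ d₁ + 5 = 5.40 − 11.9859 + 5 = -1.5859.
M₂ = 0.18 − 12.8360 + 5 = -7.6560.
L₁/L₂ = 10^(0.4(M₂ − M₁)) = 10^(0.4 × (-6.0701)) = 10^(-2.42804) = 0.0037322.

L₁/L₂ = 0.00373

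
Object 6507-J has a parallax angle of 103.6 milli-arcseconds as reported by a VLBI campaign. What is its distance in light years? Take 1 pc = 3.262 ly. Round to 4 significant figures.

31.49 light years

p = 103.6 milli-arcseconds = 0.1036 arcsec.
d = 1/p = 1/0.1036 = 9.6525 pc.
In light-years: 9.6525 × 3.262 = 31.486 ly.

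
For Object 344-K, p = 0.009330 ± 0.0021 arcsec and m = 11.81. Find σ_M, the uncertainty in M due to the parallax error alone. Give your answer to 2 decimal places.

σ_M = 0.49 mag

M = m − 5 log₁₀ d + 5 = m + 5 log₁₀ p + 5, so ∂M/∂p = 5/(p ln 10).
σ_M = (5/ln 10) · (σ_p/p) = 2.1715 × 0.0021/0.009330 = 2.1715 × 0.22508 = 0.48876.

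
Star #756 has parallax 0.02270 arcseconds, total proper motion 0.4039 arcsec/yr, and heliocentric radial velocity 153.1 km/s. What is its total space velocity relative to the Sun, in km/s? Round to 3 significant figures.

175 km/s

d = 1/p = 1/0.02270″ = 44.053 pc.
v_t = 4.740 μ d = 4.740 × 0.4039 × 44.053 = 84.339 km/s.
v = √(v_r² + v_t²) = √(153.1² + 84.339²) = √30552.7 = 174.79 km/s.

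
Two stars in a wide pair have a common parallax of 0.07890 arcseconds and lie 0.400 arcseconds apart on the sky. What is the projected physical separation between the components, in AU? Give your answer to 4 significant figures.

5.070 AU

d = 1/p = 1/0.07890″ = 12.674 pc.
At distance d (pc), an angle of θ arcsec spans θ·d AU: s = 0.400 × 12.674 = 5.0696 AU.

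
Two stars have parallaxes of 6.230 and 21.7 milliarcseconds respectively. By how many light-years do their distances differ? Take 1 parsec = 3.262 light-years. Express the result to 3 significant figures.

d_A = 1/0.006230″ = 160.51 pc; d_B = 1/0.02170″ = 46.083 pc.
|d_B − d_A| = |46.083 − 160.51| = 114.43 pc = 114.43 × 3.262 ly = 373.27 ly.

373 ly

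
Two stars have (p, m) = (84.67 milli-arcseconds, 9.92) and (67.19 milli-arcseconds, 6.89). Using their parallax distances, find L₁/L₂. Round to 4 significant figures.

d₁ = 1/p₁ = 1/0.08467″ = 11.811 pc; d₂ = 1/p₂ = 1/0.06719″ = 14.883 pc.
M₁ = m₁ − 5 log₁₀ d₁ + 5 = 9.92 − 5.3614 + 5 = 9.5586.
M₂ = 6.89 − 5.8635 + 5 = 6.0265.
L₁/L₂ = 10^(0.4(M₂ − M₁)) = 10^(0.4 × (-3.5321)) = 10^(-1.41284) = 0.038651.

L₁/L₂ = 0.03865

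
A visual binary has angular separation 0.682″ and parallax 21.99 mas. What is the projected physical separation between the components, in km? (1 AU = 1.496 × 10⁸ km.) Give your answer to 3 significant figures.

d = 1/p = 1/0.02199″ = 45.475 pc.
At distance d (pc), an angle of θ arcsec spans θ·d AU: s = 0.682 × 45.475 = 31.014 AU.
= 31.014 × 1.496 × 10⁸ km = 4.6397 × 10^9 km.

4.64 × 10^9 km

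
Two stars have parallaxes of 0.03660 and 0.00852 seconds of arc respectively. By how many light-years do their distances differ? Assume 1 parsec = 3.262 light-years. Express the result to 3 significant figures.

294 ly

d_A = 1/0.03660″ = 27.322 pc; d_B = 1/0.008520″ = 117.37 pc.
|d_B − d_A| = |117.37 − 27.322| = 90.048 pc = 90.048 × 3.262 ly = 293.74 ly.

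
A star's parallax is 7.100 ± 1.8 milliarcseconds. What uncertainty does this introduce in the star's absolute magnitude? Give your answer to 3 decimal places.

σ_M = 0.551 mag

M = m − 5 log₁₀ d + 5 = m + 5 log₁₀ p + 5, so ∂M/∂p = 5/(p ln 10).
σ_M = (5/ln 10) · (σ_p/p) = 2.1715 × 1.8/7.100 = 2.1715 × 0.25352 = 0.55052.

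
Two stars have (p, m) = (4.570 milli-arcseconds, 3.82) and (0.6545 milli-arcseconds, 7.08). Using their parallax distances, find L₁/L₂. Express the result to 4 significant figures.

d₁ = 1/p₁ = 1/0.004570″ = 218.82 pc; d₂ = 1/p₂ = 1/0.0006545″ = 1527.9 pc.
M₁ = m₁ − 5 log₁₀ d₁ + 5 = 3.82 − 11.7004 + 5 = -2.8804.
M₂ = 7.08 − 15.9205 + 5 = -3.8405.
L₁/L₂ = 10^(0.4(M₂ − M₁)) = 10^(0.4 × (-0.9601)) = 10^(-0.38404) = 0.41301.

L₁/L₂ = 0.4130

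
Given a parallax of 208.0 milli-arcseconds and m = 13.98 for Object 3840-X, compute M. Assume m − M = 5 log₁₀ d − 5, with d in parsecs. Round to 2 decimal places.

M = 15.57

d = 1/p = 1/0.2080″ = 4.8077 pc.
m − M = 5 log₁₀(4.8077) − 5 = 3.4097 − 5 = -1.5903.
M = m − (m − M) = 13.98 − (-1.5903) = 15.57.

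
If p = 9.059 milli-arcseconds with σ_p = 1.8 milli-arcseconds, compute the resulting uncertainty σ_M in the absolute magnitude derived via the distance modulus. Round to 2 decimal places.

σ_M = 0.43 mag

M = m − 5 log₁₀ d + 5 = m + 5 log₁₀ p + 5, so ∂M/∂p = 5/(p ln 10).
σ_M = (5/ln 10) · (σ_p/p) = 2.1715 × 1.8/9.059 = 2.1715 × 0.1987 = 0.43148.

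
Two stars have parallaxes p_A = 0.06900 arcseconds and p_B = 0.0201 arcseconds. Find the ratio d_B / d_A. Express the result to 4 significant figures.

Since d = 1/p, d_B/d_A = p_A/p_B.
= 0.06900 / 0.0201 = 3.4328.

3.433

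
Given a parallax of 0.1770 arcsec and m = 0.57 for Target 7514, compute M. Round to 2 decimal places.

M = 1.81

d = 1/p = 1/0.1770″ = 5.6497 pc.
m − M = 5 log₁₀(5.6497) − 5 = 3.7601 − 5 = -1.2399.
M = m − (m − M) = 0.57 − (-1.2399) = 1.81.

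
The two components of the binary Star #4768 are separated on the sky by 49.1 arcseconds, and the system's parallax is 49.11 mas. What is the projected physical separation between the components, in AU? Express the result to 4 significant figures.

999.8 AU

d = 1/p = 1/0.04911″ = 20.362 pc.
At distance d (pc), an angle of θ arcsec spans θ·d AU: s = 49.1 × 20.362 = 999.77 AU.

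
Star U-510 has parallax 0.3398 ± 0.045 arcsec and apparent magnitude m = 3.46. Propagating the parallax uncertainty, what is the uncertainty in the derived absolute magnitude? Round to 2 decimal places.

M = m − 5 log₁₀ d + 5 = m + 5 log₁₀ p + 5, so ∂M/∂p = 5/(p ln 10).
σ_M = (5/ln 10) · (σ_p/p) = 2.1715 × 0.045/0.3398 = 2.1715 × 0.13243 = 0.28757.

σ_M = 0.29 mag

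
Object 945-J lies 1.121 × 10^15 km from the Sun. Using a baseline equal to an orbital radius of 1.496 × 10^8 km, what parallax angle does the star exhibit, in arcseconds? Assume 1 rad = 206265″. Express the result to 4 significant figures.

0.02753 arcsec

θ ≈ B/d = (1.496 × 10^8) / (1.121 × 10^15) = 1.3345 × 10^-7 rad.
In arcseconds: 1.3345 × 10^-7 × 206265 = 0.027526″.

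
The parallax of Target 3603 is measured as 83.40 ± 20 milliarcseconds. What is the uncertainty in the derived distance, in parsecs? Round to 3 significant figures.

2.88 pc

d = 1/p, so σ_d = σ_p / p².
σ_d = 0.0200 / (0.08340)² = 0.0200 / 0.0069556 = 2.8754 pc.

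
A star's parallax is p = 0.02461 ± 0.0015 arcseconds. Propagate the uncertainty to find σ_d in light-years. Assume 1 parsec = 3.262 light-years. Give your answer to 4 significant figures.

d = 1/p, so σ_d = σ_p / p².
σ_d = 0.00150 / (0.02461)² = 0.00150 / 0.00060565 = 2.4767 pc = 2.4767 × 3.262 ly = 8.079 ly.

8.079 ly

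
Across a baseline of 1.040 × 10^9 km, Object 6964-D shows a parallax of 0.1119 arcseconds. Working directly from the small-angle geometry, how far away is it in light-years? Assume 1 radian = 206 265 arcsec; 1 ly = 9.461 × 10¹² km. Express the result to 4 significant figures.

θ = 0.1119″ = 0.1119/206265 = 5.4251 × 10^-7 rad.
d = B/θ = (1.040 × 10^9) / (5.4251 × 10^-7) = 1.9170 × 10^15 km = (1.9170 × 10^15) / (9.461 × 10^12) ly = 202.62 ly.

202.6 ly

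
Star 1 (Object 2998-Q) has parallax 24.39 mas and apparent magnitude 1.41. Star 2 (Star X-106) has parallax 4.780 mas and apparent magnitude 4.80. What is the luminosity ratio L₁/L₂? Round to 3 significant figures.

d₁ = 1/p₁ = 1/0.02439″ = 41 pc; d₂ = 1/p₂ = 1/0.004780″ = 209.21 pc.
M₁ = m₁ − 5 log₁₀ d₁ + 5 = 1.41 − 8.0639 + 5 = -1.6539.
M₂ = 4.80 − 11.6029 + 5 = -1.8029.
L₁/L₂ = 10^(0.4(M₂ − M₁)) = 10^(0.4 × (-0.1490)) = 10^(-0.05960) = 0.87177.

L₁/L₂ = 0.872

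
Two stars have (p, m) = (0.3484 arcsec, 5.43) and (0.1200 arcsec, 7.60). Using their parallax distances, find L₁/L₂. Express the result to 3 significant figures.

d₁ = 1/p₁ = 1/0.3484″ = 2.8703 pc; d₂ = 1/p₂ = 1/0.1200″ = 8.3333 pc.
M₁ = m₁ − 5 log₁₀ d₁ + 5 = 5.43 − 2.2896 + 5 = 8.1404.
M₂ = 7.60 − 4.6041 + 5 = 7.9959.
L₁/L₂ = 10^(0.4(M₂ − M₁)) = 10^(0.4 × (-0.1445)) = 10^(-0.05780) = 0.87539.

L₁/L₂ = 0.875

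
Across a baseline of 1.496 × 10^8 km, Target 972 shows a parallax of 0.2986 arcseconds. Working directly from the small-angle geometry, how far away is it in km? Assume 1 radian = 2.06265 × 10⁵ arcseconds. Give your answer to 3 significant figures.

1.03 × 10^14 km

θ = 0.2986″ = 0.2986/206265 = 1.4477 × 10^-6 rad.
d = B/θ = (1.496 × 10^8) / (1.4477 × 10^-6) = 1.0334 × 10^14 km.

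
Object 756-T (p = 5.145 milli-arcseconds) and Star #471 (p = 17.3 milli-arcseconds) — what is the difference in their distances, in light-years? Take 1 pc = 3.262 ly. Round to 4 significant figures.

d_A = 1/0.005145″ = 194.36 pc; d_B = 1/0.01730″ = 57.803 pc.
|d_B − d_A| = |57.803 − 194.36| = 136.56 pc = 136.56 × 3.262 ly = 445.46 ly.

445.5 ly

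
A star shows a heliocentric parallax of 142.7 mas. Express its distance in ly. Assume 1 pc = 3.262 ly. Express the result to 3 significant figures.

22.9 ly

p = 142.7 mas = 0.1427 arcsec.
d = 1/p = 1/0.1427 = 7.0077 pc.
In light-years: 7.0077 × 3.262 = 22.859 ly.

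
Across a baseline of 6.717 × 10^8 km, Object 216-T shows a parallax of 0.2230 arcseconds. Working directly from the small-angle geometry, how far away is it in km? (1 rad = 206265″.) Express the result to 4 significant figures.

θ = 0.2230″ = 0.2230/206265 = 1.0811 × 10^-6 rad.
d = B/θ = (6.717 × 10^8) / (1.0811 × 10^-6) = 6.2131 × 10^14 km.

6.213 × 10^14 km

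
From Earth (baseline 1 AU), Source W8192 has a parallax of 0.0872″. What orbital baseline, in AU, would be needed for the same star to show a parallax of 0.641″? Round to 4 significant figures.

7.351 AU

Parallax scales linearly with baseline: p ∝ B, so B = p_target / p_Earth × 1 AU.
B = 0.641 / 0.0872 = 7.3509 AU.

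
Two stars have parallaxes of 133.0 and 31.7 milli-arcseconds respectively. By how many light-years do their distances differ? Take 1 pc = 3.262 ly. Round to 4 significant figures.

78.38 ly

d_A = 1/0.1330″ = 7.5188 pc; d_B = 1/0.03170″ = 31.546 pc.
|d_B − d_A| = |31.546 − 7.5188| = 24.027 pc = 24.027 × 3.262 ly = 78.376 ly.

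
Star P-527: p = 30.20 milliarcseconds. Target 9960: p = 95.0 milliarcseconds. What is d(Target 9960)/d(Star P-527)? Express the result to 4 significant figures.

Since d = 1/p, d_B/d_A = p_A/p_B.
= 30.20 / 95.0 = 0.31789.

0.3179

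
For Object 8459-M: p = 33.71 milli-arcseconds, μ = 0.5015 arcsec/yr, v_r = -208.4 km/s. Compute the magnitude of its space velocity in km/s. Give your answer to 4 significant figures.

220.0 km/s

d = 1/p = 1/0.03371″ = 29.665 pc.
v_t = 4.740 μ d = 4.740 × 0.5015 × 29.665 = 70.517 km/s.
v = √(v_r² + v_t²) = √((-208.4)² + 70.517²) = √48403.2 = 220.01 km/s.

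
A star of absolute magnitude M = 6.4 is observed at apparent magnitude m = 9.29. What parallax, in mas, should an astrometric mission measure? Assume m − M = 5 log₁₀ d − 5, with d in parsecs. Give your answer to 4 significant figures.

26.42 mas

m − M = 9.29 − 6.4 = 2.89.
d = 10^((m−M)/5 + 1) = 10^1.578 = 37.844 pc.
p = 1/d = 1/37.844 = 0.026424 arcsec = 26.424 mas.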